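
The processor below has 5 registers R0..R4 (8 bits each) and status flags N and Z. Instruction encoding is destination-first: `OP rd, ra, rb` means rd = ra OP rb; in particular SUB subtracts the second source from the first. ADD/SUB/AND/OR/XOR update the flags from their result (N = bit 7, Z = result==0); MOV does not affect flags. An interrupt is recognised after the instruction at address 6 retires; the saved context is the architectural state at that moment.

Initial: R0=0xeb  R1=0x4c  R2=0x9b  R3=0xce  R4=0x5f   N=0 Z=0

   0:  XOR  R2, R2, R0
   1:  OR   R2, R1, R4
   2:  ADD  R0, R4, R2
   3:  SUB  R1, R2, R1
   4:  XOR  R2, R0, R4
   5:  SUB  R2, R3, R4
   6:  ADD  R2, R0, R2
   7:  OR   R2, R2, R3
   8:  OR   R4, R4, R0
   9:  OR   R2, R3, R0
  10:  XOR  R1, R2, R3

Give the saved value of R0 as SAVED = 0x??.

SAVED = 0xbe

after  0: R0=0xeb R1=0x4c R2=0x70 R3=0xce R4=0x5f  N=0 Z=0
after  1: R0=0xeb R1=0x4c R2=0x5f R3=0xce R4=0x5f  N=0 Z=0
after  2: R0=0xbe R1=0x4c R2=0x5f R3=0xce R4=0x5f  N=1 Z=0
after  3: R0=0xbe R1=0x13 R2=0x5f R3=0xce R4=0x5f  N=0 Z=0
after  4: R0=0xbe R1=0x13 R2=0xe1 R3=0xce R4=0x5f  N=1 Z=0
after  5: R0=0xbe R1=0x13 R2=0x6f R3=0xce R4=0x5f  N=0 Z=0
after  6: R0=0xbe R1=0x13 R2=0x2d R3=0xce R4=0x5f  N=0 Z=0
-- IRQ taken; context saved, return-PC = 7 --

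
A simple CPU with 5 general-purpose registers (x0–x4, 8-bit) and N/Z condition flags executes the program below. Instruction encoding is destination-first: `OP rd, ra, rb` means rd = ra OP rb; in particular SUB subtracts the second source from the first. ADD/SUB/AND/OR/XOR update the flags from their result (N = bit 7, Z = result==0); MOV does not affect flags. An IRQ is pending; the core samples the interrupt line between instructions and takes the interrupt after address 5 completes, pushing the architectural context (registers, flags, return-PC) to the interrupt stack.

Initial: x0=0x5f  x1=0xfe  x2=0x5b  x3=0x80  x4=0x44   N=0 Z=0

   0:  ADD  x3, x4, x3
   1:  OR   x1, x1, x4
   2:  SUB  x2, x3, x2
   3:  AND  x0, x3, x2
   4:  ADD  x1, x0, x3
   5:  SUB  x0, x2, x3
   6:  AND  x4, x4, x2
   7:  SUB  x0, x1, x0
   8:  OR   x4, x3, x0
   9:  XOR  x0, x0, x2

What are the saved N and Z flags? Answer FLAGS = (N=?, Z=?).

FLAGS = (N=1, Z=0)

after  0: x0=0x5f x1=0xfe x2=0x5b x3=0xc4 x4=0x44  N=1 Z=0
after  1: x0=0x5f x1=0xfe x2=0x5b x3=0xc4 x4=0x44  N=1 Z=0
after  2: x0=0x5f x1=0xfe x2=0x69 x3=0xc4 x4=0x44  N=0 Z=0
after  3: x0=0x40 x1=0xfe x2=0x69 x3=0xc4 x4=0x44  N=0 Z=0
after  4: x0=0x40 x1=0x04 x2=0x69 x3=0xc4 x4=0x44  N=0 Z=0
after  5: x0=0xa5 x1=0x04 x2=0x69 x3=0xc4 x4=0x44  N=1 Z=0
-- IRQ taken; context saved, return-PC = 6 --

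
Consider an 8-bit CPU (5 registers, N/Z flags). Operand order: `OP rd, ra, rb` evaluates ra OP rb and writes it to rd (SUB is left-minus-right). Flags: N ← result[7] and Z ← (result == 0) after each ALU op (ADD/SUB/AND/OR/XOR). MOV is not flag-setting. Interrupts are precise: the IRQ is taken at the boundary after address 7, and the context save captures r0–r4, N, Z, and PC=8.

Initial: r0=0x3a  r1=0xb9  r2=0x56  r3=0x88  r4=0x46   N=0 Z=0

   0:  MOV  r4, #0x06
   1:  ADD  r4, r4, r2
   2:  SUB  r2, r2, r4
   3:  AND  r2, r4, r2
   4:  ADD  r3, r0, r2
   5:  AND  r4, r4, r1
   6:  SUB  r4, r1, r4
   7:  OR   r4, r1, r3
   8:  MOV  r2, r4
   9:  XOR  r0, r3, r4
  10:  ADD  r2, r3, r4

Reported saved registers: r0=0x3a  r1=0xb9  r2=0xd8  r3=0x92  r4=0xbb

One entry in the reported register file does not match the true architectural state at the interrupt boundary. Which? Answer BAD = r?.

BAD = r2

after  0: r0=0x3a r1=0xb9 r2=0x56 r3=0x88 r4=0x06  N=0 Z=0
after  1: r0=0x3a r1=0xb9 r2=0x56 r3=0x88 r4=0x5c  N=0 Z=0
after  2: r0=0x3a r1=0xb9 r2=0xfa r3=0x88 r4=0x5c  N=1 Z=0
after  3: r0=0x3a r1=0xb9 r2=0x58 r3=0x88 r4=0x5c  N=0 Z=0
after  4: r0=0x3a r1=0xb9 r2=0x58 r3=0x92 r4=0x5c  N=1 Z=0
after  5: r0=0x3a r1=0xb9 r2=0x58 r3=0x92 r4=0x18  N=0 Z=0
after  6: r0=0x3a r1=0xb9 r2=0x58 r3=0x92 r4=0xa1  N=1 Z=0
after  7: r0=0x3a r1=0xb9 r2=0x58 r3=0x92 r4=0xbb  N=1 Z=0
-- IRQ taken; context saved, return-PC = 8 --
mismatch: r2: reported 0xd8 vs actual 0x58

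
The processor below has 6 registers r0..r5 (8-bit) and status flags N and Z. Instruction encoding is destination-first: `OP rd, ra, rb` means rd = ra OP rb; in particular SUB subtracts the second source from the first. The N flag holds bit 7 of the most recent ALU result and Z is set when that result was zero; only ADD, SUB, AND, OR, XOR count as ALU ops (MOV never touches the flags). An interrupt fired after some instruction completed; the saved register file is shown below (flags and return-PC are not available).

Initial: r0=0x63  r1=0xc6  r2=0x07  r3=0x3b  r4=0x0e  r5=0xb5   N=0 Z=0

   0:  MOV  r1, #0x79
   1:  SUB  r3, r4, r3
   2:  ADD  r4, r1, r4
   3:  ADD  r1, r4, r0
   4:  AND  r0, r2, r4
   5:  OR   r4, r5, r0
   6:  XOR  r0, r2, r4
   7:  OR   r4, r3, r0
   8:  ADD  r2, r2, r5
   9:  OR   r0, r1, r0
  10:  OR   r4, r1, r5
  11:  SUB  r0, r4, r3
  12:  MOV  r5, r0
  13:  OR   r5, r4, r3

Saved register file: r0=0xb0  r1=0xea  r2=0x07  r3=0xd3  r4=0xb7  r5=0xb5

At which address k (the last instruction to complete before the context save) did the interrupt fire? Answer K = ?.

K = 6

after  0: r0=0x63 r1=0x79 r2=0x07 r3=0x3b r4=0x0e r5=0xb5  N=0 Z=0
after  1: r0=0x63 r1=0x79 r2=0x07 r3=0xd3 r4=0x0e r5=0xb5  N=1 Z=0
after  2: r0=0x63 r1=0x79 r2=0x07 r3=0xd3 r4=0x87 r5=0xb5  N=1 Z=0
after  3: r0=0x63 r1=0xea r2=0x07 r3=0xd3 r4=0x87 r5=0xb5  N=1 Z=0
after  4: r0=0x07 r1=0xea r2=0x07 r3=0xd3 r4=0x87 r5=0xb5  N=0 Z=0
after  5: r0=0x07 r1=0xea r2=0x07 r3=0xd3 r4=0xb7 r5=0xb5  N=1 Z=0
after  6: r0=0xb0 r1=0xea r2=0x07 r3=0xd3 r4=0xb7 r5=0xb5  N=1 Z=0
-- IRQ taken; context saved, return-PC = 7 --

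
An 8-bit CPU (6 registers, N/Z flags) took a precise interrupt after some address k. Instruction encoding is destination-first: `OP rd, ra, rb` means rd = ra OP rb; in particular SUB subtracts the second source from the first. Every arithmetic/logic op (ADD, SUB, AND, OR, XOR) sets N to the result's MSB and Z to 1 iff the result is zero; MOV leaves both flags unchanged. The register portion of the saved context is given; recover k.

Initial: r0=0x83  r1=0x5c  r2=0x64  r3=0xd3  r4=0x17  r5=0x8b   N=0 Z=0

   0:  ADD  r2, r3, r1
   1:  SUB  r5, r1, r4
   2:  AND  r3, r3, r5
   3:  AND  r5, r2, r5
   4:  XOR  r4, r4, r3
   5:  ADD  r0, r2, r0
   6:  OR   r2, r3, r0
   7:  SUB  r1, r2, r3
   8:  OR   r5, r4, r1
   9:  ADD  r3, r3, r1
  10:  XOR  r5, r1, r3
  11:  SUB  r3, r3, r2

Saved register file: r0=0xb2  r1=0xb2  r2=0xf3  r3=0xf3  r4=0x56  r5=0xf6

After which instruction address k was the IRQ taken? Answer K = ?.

K = 9

after  0: r0=0x83 r1=0x5c r2=0x2f r3=0xd3 r4=0x17 r5=0x8b  N=0 Z=0
after  1: r0=0x83 r1=0x5c r2=0x2f r3=0xd3 r4=0x17 r5=0x45  N=0 Z=0
after  2: r0=0x83 r1=0x5c r2=0x2f r3=0x41 r4=0x17 r5=0x45  N=0 Z=0
after  3: r0=0x83 r1=0x5c r2=0x2f r3=0x41 r4=0x17 r5=0x05  N=0 Z=0
after  4: r0=0x83 r1=0x5c r2=0x2f r3=0x41 r4=0x56 r5=0x05  N=0 Z=0
after  5: r0=0xb2 r1=0x5c r2=0x2f r3=0x41 r4=0x56 r5=0x05  N=1 Z=0
after  6: r0=0xb2 r1=0x5c r2=0xf3 r3=0x41 r4=0x56 r5=0x05  N=1 Z=0
after  7: r0=0xb2 r1=0xb2 r2=0xf3 r3=0x41 r4=0x56 r5=0x05  N=1 Z=0
after  8: r0=0xb2 r1=0xb2 r2=0xf3 r3=0x41 r4=0x56 r5=0xf6  N=1 Z=0
after  9: r0=0xb2 r1=0xb2 r2=0xf3 r3=0xf3 r4=0x56 r5=0xf6  N=1 Z=0
-- IRQ taken; context saved, return-PC = 10 --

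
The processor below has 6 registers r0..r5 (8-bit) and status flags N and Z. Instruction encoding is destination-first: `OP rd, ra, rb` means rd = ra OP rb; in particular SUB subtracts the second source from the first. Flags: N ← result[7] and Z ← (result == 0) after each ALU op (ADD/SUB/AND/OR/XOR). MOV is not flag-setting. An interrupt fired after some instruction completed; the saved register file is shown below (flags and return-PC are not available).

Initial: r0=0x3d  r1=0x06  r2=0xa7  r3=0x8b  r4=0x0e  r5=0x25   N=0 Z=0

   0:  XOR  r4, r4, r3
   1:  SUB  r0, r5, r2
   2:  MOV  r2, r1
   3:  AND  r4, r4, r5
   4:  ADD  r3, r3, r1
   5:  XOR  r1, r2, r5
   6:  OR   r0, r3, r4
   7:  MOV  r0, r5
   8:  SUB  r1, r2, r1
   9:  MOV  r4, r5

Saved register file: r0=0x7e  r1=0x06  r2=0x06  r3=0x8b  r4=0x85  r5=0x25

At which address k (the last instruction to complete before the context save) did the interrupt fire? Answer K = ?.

K = 2

after  0: r0=0x3d r1=0x06 r2=0xa7 r3=0x8b r4=0x85 r5=0x25  N=1 Z=0
after  1: r0=0x7e r1=0x06 r2=0xa7 r3=0x8b r4=0x85 r5=0x25  N=0 Z=0
after  2: r0=0x7e r1=0x06 r2=0x06 r3=0x8b r4=0x85 r5=0x25  N=0 Z=0
-- IRQ taken; context saved, return-PC = 3 --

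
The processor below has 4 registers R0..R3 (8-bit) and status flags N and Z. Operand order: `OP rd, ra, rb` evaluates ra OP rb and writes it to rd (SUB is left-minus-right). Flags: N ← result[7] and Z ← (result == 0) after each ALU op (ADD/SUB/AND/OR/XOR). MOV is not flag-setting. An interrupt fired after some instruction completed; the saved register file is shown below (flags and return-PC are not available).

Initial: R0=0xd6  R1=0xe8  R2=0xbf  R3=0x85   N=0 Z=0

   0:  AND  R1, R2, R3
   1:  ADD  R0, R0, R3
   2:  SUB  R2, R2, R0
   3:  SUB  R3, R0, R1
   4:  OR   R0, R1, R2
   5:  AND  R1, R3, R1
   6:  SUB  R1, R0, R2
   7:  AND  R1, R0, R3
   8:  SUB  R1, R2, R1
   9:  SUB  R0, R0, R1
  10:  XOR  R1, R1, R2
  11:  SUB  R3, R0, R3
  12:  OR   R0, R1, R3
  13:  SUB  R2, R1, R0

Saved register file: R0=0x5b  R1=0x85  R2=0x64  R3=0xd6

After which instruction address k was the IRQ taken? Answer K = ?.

K = 3

after  0: R0=0xd6 R1=0x85 R2=0xbf R3=0x85  N=1 Z=0
after  1: R0=0x5b R1=0x85 R2=0xbf R3=0x85  N=0 Z=0
after  2: R0=0x5b R1=0x85 R2=0x64 R3=0x85  N=0 Z=0
after  3: R0=0x5b R1=0x85 R2=0x64 R3=0xd6  N=1 Z=0
-- IRQ taken; context saved, return-PC = 4 --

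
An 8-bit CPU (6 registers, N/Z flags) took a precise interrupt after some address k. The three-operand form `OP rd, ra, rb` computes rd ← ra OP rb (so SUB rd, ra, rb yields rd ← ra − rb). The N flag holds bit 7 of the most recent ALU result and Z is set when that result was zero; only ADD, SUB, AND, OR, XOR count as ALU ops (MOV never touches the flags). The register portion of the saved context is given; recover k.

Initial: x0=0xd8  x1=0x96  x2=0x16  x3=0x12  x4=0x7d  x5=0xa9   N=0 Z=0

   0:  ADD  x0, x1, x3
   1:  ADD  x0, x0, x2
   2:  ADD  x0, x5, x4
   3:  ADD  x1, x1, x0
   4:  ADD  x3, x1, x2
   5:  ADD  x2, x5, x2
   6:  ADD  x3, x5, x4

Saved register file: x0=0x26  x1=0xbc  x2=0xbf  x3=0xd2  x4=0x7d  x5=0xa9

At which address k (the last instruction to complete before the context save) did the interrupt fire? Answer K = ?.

K = 5

after  0: x0=0xa8 x1=0x96 x2=0x16 x3=0x12 x4=0x7d x5=0xa9  N=1 Z=0
after  1: x0=0xbe x1=0x96 x2=0x16 x3=0x12 x4=0x7d x5=0xa9  N=1 Z=0
after  2: x0=0x26 x1=0x96 x2=0x16 x3=0x12 x4=0x7d x5=0xa9  N=0 Z=0
after  3: x0=0x26 x1=0xbc x2=0x16 x3=0x12 x4=0x7d x5=0xa9  N=1 Z=0
after  4: x0=0x26 x1=0xbc x2=0x16 x3=0xd2 x4=0x7d x5=0xa9  N=1 Z=0
after  5: x0=0x26 x1=0xbc x2=0xbf x3=0xd2 x4=0x7d x5=0xa9  N=1 Z=0
-- IRQ taken; context saved, return-PC = 6 --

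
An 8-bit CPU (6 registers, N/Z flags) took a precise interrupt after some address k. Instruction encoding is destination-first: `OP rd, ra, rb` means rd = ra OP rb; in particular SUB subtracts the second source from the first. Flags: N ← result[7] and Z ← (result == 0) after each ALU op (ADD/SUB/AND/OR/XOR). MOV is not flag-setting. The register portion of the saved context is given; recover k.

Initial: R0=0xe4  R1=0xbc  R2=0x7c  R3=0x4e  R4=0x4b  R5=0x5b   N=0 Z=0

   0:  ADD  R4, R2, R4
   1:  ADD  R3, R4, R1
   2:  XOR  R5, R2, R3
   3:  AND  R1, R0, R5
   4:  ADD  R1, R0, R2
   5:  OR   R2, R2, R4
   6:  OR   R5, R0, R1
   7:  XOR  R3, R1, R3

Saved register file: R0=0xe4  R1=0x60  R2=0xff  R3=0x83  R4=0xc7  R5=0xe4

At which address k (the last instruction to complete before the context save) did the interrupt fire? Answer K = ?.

K = 6

after  0: R0=0xe4 R1=0xbc R2=0x7c R3=0x4e R4=0xc7 R5=0x5b  N=1 Z=0
after  1: R0=0xe4 R1=0xbc R2=0x7c R3=0x83 R4=0xc7 R5=0x5b  N=1 Z=0
after  2: R0=0xe4 R1=0xbc R2=0x7c R3=0x83 R4=0xc7 R5=0xff  N=1 Z=0
after  3: R0=0xe4 R1=0xe4 R2=0x7c R3=0x83 R4=0xc7 R5=0xff  N=1 Z=0
after  4: R0=0xe4 R1=0x60 R2=0x7c R3=0x83 R4=0xc7 R5=0xff  N=0 Z=0
after  5: R0=0xe4 R1=0x60 R2=0xff R3=0x83 R4=0xc7 R5=0xff  N=1 Z=0
after  6: R0=0xe4 R1=0x60 R2=0xff R3=0x83 R4=0xc7 R5=0xe4  N=1 Z=0
-- IRQ taken; context saved, return-PC = 7 --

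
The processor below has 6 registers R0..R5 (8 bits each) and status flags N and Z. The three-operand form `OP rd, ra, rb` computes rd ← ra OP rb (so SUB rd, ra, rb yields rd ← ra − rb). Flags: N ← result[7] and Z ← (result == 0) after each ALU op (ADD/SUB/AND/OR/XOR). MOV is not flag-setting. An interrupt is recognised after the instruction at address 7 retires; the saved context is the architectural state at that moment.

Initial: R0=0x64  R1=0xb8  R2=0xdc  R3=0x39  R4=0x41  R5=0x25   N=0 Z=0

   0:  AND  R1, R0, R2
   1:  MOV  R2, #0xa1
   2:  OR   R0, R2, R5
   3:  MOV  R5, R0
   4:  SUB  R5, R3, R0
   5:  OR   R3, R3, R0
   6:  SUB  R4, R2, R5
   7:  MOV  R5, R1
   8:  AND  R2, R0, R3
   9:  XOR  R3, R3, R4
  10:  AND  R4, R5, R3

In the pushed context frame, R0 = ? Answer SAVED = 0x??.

after  0: R0=0x64 R1=0x44 R2=0xdc R3=0x39 R4=0x41 R5=0x25  N=0 Z=0
after  1: R0=0x64 R1=0x44 R2=0xa1 R3=0x39 R4=0x41 R5=0x25  N=0 Z=0
after  2: R0=0xa5 R1=0x44 R2=0xa1 R3=0x39 R4=0x41 R5=0x25  N=1 Z=0
after  3: R0=0xa5 R1=0x44 R2=0xa1 R3=0x39 R4=0x41 R5=0xa5  N=1 Z=0
after  4: R0=0xa5 R1=0x44 R2=0xa1 R3=0x39 R4=0x41 R5=0x94  N=1 Z=0
after  5: R0=0xa5 R1=0x44 R2=0xa1 R3=0xbd R4=0x41 R5=0x94  N=1 Z=0
after  6: R0=0xa5 R1=0x44 R2=0xa1 R3=0xbd R4=0x0d R5=0x94  N=0 Z=0
after  7: R0=0xa5 R1=0x44 R2=0xa1 R3=0xbd R4=0x0d R5=0x44  N=0 Z=0
-- IRQ taken; context saved, return-PC = 8 --

SAVED = 0xa5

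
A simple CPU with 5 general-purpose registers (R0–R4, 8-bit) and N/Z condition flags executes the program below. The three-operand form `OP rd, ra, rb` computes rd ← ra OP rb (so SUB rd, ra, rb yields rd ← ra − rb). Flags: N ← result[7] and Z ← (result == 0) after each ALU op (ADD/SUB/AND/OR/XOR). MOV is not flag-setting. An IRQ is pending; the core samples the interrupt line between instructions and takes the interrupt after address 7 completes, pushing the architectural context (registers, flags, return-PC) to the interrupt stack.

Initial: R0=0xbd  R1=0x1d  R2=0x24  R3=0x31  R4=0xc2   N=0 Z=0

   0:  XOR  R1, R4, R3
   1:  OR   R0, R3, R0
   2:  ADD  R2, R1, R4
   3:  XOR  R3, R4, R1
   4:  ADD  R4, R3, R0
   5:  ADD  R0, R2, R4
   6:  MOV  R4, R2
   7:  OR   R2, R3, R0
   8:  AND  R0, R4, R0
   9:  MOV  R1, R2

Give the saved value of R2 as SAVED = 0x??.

after  0: R0=0xbd R1=0xf3 R2=0x24 R3=0x31 R4=0xc2  N=1 Z=0
after  1: R0=0xbd R1=0xf3 R2=0x24 R3=0x31 R4=0xc2  N=1 Z=0
after  2: R0=0xbd R1=0xf3 R2=0xb5 R3=0x31 R4=0xc2  N=1 Z=0
after  3: R0=0xbd R1=0xf3 R2=0xb5 R3=0x31 R4=0xc2  N=0 Z=0
after  4: R0=0xbd R1=0xf3 R2=0xb5 R3=0x31 R4=0xee  N=1 Z=0
after  5: R0=0xa3 R1=0xf3 R2=0xb5 R3=0x31 R4=0xee  N=1 Z=0
after  6: R0=0xa3 R1=0xf3 R2=0xb5 R3=0x31 R4=0xb5  N=1 Z=0
after  7: R0=0xa3 R1=0xf3 R2=0xb3 R3=0x31 R4=0xb5  N=1 Z=0
-- IRQ taken; context saved, return-PC = 8 --

SAVED = 0xb3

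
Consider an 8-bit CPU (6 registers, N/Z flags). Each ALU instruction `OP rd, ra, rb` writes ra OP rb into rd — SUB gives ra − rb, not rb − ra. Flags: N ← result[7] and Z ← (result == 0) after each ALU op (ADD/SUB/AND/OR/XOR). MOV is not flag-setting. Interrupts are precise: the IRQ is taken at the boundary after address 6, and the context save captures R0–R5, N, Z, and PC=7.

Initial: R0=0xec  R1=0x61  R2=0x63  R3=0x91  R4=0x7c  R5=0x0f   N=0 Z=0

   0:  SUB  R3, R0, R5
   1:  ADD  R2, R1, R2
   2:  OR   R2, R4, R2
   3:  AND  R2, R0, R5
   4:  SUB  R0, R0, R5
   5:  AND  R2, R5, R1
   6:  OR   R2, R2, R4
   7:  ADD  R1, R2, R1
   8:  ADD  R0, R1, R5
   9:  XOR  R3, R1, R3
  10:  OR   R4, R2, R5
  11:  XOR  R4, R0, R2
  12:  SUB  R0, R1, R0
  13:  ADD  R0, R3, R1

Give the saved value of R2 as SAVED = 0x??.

SAVED = 0x7d

after  0: R0=0xec R1=0x61 R2=0x63 R3=0xdd R4=0x7c R5=0x0f  N=1 Z=0
after  1: R0=0xec R1=0x61 R2=0xc4 R3=0xdd R4=0x7c R5=0x0f  N=1 Z=0
after  2: R0=0xec R1=0x61 R2=0xfc R3=0xdd R4=0x7c R5=0x0f  N=1 Z=0
after  3: R0=0xec R1=0x61 R2=0x0c R3=0xdd R4=0x7c R5=0x0f  N=0 Z=0
after  4: R0=0xdd R1=0x61 R2=0x0c R3=0xdd R4=0x7c R5=0x0f  N=1 Z=0
after  5: R0=0xdd R1=0x61 R2=0x01 R3=0xdd R4=0x7c R5=0x0f  N=0 Z=0
after  6: R0=0xdd R1=0x61 R2=0x7d R3=0xdd R4=0x7c R5=0x0f  N=0 Z=0
-- IRQ taken; context saved, return-PC = 7 --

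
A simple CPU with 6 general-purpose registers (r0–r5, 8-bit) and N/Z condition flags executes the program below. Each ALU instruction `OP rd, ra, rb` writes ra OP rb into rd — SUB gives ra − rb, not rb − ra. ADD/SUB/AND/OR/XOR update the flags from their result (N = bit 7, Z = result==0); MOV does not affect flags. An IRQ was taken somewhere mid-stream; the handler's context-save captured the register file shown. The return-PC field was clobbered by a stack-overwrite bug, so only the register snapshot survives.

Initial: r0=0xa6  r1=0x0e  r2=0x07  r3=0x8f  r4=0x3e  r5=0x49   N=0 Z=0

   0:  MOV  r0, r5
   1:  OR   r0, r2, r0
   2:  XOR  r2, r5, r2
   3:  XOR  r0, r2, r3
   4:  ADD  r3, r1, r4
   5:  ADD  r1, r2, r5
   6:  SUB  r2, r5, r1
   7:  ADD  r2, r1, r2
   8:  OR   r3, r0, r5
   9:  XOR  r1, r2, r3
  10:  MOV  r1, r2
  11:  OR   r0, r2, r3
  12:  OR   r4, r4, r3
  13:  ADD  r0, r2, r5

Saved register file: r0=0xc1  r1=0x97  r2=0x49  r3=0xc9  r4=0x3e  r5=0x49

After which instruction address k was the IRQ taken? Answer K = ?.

after  0: r0=0x49 r1=0x0e r2=0x07 r3=0x8f r4=0x3e r5=0x49  N=0 Z=0
after  1: r0=0x4f r1=0x0e r2=0x07 r3=0x8f r4=0x3e r5=0x49  N=0 Z=0
after  2: r0=0x4f r1=0x0e r2=0x4e r3=0x8f r4=0x3e r5=0x49  N=0 Z=0
after  3: r0=0xc1 r1=0x0e r2=0x4e r3=0x8f r4=0x3e r5=0x49  N=1 Z=0
after  4: r0=0xc1 r1=0x0e r2=0x4e r3=0x4c r4=0x3e r5=0x49  N=0 Z=0
after  5: r0=0xc1 r1=0x97 r2=0x4e r3=0x4c r4=0x3e r5=0x49  N=1 Z=0
after  6: r0=0xc1 r1=0x97 r2=0xb2 r3=0x4c r4=0x3e r5=0x49  N=1 Z=0
after  7: r0=0xc1 r1=0x97 r2=0x49 r3=0x4c r4=0x3e r5=0x49  N=0 Z=0
after  8: r0=0xc1 r1=0x97 r2=0x49 r3=0xc9 r4=0x3e r5=0x49  N=1 Z=0
-- IRQ taken; context saved, return-PC = 9 --

K = 8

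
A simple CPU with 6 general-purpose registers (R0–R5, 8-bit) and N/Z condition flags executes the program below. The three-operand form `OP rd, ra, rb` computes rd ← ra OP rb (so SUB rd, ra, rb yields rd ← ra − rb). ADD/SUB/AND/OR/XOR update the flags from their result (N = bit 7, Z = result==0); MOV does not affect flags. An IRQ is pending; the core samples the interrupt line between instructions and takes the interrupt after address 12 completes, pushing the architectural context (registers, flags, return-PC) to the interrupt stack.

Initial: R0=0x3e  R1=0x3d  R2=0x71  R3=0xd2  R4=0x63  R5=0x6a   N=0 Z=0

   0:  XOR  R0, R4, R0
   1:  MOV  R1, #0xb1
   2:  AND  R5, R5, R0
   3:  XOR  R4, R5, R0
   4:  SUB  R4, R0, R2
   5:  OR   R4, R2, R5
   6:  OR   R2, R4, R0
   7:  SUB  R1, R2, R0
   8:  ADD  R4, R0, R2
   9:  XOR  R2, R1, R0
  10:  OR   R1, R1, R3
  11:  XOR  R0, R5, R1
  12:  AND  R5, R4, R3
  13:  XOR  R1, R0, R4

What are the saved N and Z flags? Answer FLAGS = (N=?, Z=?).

after  0: R0=0x5d R1=0x3d R2=0x71 R3=0xd2 R4=0x63 R5=0x6a  N=0 Z=0
after  1: R0=0x5d R1=0xb1 R2=0x71 R3=0xd2 R4=0x63 R5=0x6a  N=0 Z=0
after  2: R0=0x5d R1=0xb1 R2=0x71 R3=0xd2 R4=0x63 R5=0x48  N=0 Z=0
after  3: R0=0x5d R1=0xb1 R2=0x71 R3=0xd2 R4=0x15 R5=0x48  N=0 Z=0
after  4: R0=0x5d R1=0xb1 R2=0x71 R3=0xd2 R4=0xec R5=0x48  N=1 Z=0
after  5: R0=0x5d R1=0xb1 R2=0x71 R3=0xd2 R4=0x79 R5=0x48  N=0 Z=0
after  6: R0=0x5d R1=0xb1 R2=0x7d R3=0xd2 R4=0x79 R5=0x48  N=0 Z=0
after  7: R0=0x5d R1=0x20 R2=0x7d R3=0xd2 R4=0x79 R5=0x48  N=0 Z=0
after  8: R0=0x5d R1=0x20 R2=0x7d R3=0xd2 R4=0xda R5=0x48  N=1 Z=0
after  9: R0=0x5d R1=0x20 R2=0x7d R3=0xd2 R4=0xda R5=0x48  N=0 Z=0
after 10: R0=0x5d R1=0xf2 R2=0x7d R3=0xd2 R4=0xda R5=0x48  N=1 Z=0
after 11: R0=0xba R1=0xf2 R2=0x7d R3=0xd2 R4=0xda R5=0x48  N=1 Z=0
after 12: R0=0xba R1=0xf2 R2=0x7d R3=0xd2 R4=0xda R5=0xd2  N=1 Z=0
-- IRQ taken; context saved, return-PC = 13 --

FLAGS = (N=1, Z=0)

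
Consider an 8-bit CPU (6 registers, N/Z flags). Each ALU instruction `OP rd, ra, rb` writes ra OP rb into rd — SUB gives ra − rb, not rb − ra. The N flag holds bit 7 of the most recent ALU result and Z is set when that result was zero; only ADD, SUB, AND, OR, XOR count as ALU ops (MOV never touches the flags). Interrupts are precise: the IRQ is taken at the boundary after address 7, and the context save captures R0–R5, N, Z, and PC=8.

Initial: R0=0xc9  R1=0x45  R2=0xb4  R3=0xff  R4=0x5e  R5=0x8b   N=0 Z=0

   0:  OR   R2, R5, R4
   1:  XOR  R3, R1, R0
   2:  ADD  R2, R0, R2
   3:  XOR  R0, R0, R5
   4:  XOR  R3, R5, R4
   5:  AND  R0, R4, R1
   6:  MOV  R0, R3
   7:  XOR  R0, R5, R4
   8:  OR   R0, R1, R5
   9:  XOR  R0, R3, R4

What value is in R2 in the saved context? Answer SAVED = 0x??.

after  0: R0=0xc9 R1=0x45 R2=0xdf R3=0xff R4=0x5e R5=0x8b  N=1 Z=0
after  1: R0=0xc9 R1=0x45 R2=0xdf R3=0x8c R4=0x5e R5=0x8b  N=1 Z=0
after  2: R0=0xc9 R1=0x45 R2=0xa8 R3=0x8c R4=0x5e R5=0x8b  N=1 Z=0
after  3: R0=0x42 R1=0x45 R2=0xa8 R3=0x8c R4=0x5e R5=0x8b  N=0 Z=0
after  4: R0=0x42 R1=0x45 R2=0xa8 R3=0xd5 R4=0x5e R5=0x8b  N=1 Z=0
after  5: R0=0x44 R1=0x45 R2=0xa8 R3=0xd5 R4=0x5e R5=0x8b  N=0 Z=0
after  6: R0=0xd5 R1=0x45 R2=0xa8 R3=0xd5 R4=0x5e R5=0x8b  N=0 Z=0
after  7: R0=0xd5 R1=0x45 R2=0xa8 R3=0xd5 R4=0x5e R5=0x8b  N=1 Z=0
-- IRQ taken; context saved, return-PC = 8 --

SAVED = 0xa8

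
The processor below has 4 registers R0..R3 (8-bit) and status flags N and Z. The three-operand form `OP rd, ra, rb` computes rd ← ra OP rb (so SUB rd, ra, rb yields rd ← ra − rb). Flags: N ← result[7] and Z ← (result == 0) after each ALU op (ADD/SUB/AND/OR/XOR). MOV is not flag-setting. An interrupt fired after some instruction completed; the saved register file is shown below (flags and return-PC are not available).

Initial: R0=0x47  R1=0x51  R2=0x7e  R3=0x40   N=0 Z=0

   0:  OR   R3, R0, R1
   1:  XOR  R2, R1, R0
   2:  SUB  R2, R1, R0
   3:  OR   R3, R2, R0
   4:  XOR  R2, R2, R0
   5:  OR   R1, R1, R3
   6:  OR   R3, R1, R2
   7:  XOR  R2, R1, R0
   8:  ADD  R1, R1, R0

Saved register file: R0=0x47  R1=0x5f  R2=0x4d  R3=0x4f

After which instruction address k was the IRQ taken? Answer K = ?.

K = 5

after  0: R0=0x47 R1=0x51 R2=0x7e R3=0x57  N=0 Z=0
after  1: R0=0x47 R1=0x51 R2=0x16 R3=0x57  N=0 Z=0
after  2: R0=0x47 R1=0x51 R2=0x0a R3=0x57  N=0 Z=0
after  3: R0=0x47 R1=0x51 R2=0x0a R3=0x4f  N=0 Z=0
after  4: R0=0x47 R1=0x51 R2=0x4d R3=0x4f  N=0 Z=0
after  5: R0=0x47 R1=0x5f R2=0x4d R3=0x4f  N=0 Z=0
-- IRQ taken; context saved, return-PC = 6 --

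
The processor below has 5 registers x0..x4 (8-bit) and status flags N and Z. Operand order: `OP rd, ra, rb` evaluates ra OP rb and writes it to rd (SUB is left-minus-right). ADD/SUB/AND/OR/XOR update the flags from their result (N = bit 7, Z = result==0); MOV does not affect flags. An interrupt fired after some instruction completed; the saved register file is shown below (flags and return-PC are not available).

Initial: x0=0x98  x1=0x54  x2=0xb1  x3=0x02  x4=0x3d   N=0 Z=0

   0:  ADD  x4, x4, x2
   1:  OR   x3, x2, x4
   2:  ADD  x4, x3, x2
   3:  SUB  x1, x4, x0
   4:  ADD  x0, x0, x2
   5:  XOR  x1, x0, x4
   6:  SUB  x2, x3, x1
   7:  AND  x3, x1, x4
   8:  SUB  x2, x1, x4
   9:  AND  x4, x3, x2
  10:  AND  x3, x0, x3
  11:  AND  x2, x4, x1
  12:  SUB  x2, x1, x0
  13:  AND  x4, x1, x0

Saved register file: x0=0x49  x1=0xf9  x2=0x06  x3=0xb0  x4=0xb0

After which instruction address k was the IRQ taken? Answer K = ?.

after  0: x0=0x98 x1=0x54 x2=0xb1 x3=0x02 x4=0xee  N=1 Z=0
after  1: x0=0x98 x1=0x54 x2=0xb1 x3=0xff x4=0xee  N=1 Z=0
after  2: x0=0x98 x1=0x54 x2=0xb1 x3=0xff x4=0xb0  N=1 Z=0
after  3: x0=0x98 x1=0x18 x2=0xb1 x3=0xff x4=0xb0  N=0 Z=0
after  4: x0=0x49 x1=0x18 x2=0xb1 x3=0xff x4=0xb0  N=0 Z=0
after  5: x0=0x49 x1=0xf9 x2=0xb1 x3=0xff x4=0xb0  N=1 Z=0
after  6: x0=0x49 x1=0xf9 x2=0x06 x3=0xff x4=0xb0  N=0 Z=0
after  7: x0=0x49 x1=0xf9 x2=0x06 x3=0xb0 x4=0xb0  N=1 Z=0
-- IRQ taken; context saved, return-PC = 8 --

K = 7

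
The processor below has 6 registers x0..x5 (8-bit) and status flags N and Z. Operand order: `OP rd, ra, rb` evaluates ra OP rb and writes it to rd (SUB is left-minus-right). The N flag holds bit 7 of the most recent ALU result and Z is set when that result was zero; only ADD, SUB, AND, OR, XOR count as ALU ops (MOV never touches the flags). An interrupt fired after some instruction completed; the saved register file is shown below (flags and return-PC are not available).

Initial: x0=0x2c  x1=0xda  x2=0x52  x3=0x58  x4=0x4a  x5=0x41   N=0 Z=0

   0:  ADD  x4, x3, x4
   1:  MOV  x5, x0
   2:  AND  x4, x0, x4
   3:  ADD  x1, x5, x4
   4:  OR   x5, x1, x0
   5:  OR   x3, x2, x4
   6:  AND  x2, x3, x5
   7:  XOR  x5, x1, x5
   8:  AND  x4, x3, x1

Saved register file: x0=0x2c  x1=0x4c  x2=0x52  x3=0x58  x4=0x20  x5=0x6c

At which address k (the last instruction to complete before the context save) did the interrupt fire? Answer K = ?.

after  0: x0=0x2c x1=0xda x2=0x52 x3=0x58 x4=0xa2 x5=0x41  N=1 Z=0
after  1: x0=0x2c x1=0xda x2=0x52 x3=0x58 x4=0xa2 x5=0x2c  N=1 Z=0
after  2: x0=0x2c x1=0xda x2=0x52 x3=0x58 x4=0x20 x5=0x2c  N=0 Z=0
after  3: x0=0x2c x1=0x4c x2=0x52 x3=0x58 x4=0x20 x5=0x2c  N=0 Z=0
after  4: x0=0x2c x1=0x4c x2=0x52 x3=0x58 x4=0x20 x5=0x6c  N=0 Z=0
-- IRQ taken; context saved, return-PC = 5 --

K = 4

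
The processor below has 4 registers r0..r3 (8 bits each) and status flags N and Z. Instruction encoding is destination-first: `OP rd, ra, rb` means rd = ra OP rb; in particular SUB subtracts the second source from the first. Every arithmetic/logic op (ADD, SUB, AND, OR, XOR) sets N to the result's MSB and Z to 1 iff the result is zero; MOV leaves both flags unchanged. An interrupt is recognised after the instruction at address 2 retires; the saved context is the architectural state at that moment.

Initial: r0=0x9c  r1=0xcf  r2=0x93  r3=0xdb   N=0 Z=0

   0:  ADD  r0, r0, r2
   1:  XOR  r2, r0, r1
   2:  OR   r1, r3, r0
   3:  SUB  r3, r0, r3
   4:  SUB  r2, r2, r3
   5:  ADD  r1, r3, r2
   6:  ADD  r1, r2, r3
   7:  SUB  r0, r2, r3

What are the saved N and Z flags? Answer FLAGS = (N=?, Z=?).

FLAGS = (N=1, Z=0)

after  0: r0=0x2f r1=0xcf r2=0x93 r3=0xdb  N=0 Z=0
after  1: r0=0x2f r1=0xcf r2=0xe0 r3=0xdb  N=1 Z=0
after  2: r0=0x2f r1=0xff r2=0xe0 r3=0xdb  N=1 Z=0
-- IRQ taken; context saved, return-PC = 3 --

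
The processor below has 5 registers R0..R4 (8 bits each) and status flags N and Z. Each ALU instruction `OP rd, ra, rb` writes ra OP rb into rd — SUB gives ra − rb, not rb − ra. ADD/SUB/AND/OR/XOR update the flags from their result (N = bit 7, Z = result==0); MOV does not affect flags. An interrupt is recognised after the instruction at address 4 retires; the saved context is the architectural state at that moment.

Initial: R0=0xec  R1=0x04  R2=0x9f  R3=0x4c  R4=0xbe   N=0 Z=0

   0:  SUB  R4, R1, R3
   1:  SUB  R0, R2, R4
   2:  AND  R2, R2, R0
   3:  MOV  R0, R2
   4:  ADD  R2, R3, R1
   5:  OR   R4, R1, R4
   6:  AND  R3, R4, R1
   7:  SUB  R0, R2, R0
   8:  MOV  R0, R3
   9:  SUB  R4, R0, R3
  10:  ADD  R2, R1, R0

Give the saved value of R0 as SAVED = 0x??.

SAVED = 0x87

after  0: R0=0xec R1=0x04 R2=0x9f R3=0x4c R4=0xb8  N=1 Z=0
after  1: R0=0xe7 R1=0x04 R2=0x9f R3=0x4c R4=0xb8  N=1 Z=0
after  2: R0=0xe7 R1=0x04 R2=0x87 R3=0x4c R4=0xb8  N=1 Z=0
after  3: R0=0x87 R1=0x04 R2=0x87 R3=0x4c R4=0xb8  N=1 Z=0
after  4: R0=0x87 R1=0x04 R2=0x50 R3=0x4c R4=0xb8  N=0 Z=0
-- IRQ taken; context saved, return-PC = 5 --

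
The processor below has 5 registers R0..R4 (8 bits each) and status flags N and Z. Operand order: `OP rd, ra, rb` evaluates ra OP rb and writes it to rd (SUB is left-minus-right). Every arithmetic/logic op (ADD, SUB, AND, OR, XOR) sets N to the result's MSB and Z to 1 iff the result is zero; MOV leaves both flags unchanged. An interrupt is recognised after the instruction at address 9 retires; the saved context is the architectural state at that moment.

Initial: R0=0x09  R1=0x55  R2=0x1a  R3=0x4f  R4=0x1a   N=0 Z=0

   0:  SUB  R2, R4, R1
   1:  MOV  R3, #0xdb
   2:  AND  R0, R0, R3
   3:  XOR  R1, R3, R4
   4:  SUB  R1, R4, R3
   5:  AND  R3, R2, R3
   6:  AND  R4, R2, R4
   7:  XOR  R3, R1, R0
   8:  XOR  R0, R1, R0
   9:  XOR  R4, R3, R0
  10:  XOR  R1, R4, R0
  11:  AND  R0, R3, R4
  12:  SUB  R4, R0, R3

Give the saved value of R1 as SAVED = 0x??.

SAVED = 0x3f

after  0: R0=0x09 R1=0x55 R2=0xc5 R3=0x4f R4=0x1a  N=1 Z=0
after  1: R0=0x09 R1=0x55 R2=0xc5 R3=0xdb R4=0x1a  N=1 Z=0
after  2: R0=0x09 R1=0x55 R2=0xc5 R3=0xdb R4=0x1a  N=0 Z=0
after  3: R0=0x09 R1=0xc1 R2=0xc5 R3=0xdb R4=0x1a  N=1 Z=0
after  4: R0=0x09 R1=0x3f R2=0xc5 R3=0xdb R4=0x1a  N=0 Z=0
after  5: R0=0x09 R1=0x3f R2=0xc5 R3=0xc1 R4=0x1a  N=1 Z=0
after  6: R0=0x09 R1=0x3f R2=0xc5 R3=0xc1 R4=0x00  N=0 Z=1
after  7: R0=0x09 R1=0x3f R2=0xc5 R3=0x36 R4=0x00  N=0 Z=0
after  8: R0=0x36 R1=0x3f R2=0xc5 R3=0x36 R4=0x00  N=0 Z=0
after  9: R0=0x36 R1=0x3f R2=0xc5 R3=0x36 R4=0x00  N=0 Z=1
-- IRQ taken; context saved, return-PC = 10 --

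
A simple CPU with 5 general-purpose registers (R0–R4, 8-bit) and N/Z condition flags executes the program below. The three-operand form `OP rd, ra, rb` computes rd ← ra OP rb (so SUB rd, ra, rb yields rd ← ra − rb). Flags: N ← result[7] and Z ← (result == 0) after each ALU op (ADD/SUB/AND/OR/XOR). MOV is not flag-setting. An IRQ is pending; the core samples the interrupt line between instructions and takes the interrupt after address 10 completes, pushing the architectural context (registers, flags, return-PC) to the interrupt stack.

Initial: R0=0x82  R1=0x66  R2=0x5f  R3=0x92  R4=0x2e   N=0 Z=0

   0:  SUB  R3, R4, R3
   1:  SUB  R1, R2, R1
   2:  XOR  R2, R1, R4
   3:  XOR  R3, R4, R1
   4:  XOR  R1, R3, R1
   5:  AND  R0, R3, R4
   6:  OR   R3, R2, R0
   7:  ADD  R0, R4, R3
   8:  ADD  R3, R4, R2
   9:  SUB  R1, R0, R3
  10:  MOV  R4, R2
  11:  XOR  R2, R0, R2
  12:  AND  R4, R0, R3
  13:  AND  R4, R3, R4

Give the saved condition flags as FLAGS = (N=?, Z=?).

after  0: R0=0x82 R1=0x66 R2=0x5f R3=0x9c R4=0x2e  N=1 Z=0
after  1: R0=0x82 R1=0xf9 R2=0x5f R3=0x9c R4=0x2e  N=1 Z=0
after  2: R0=0x82 R1=0xf9 R2=0xd7 R3=0x9c R4=0x2e  N=1 Z=0
after  3: R0=0x82 R1=0xf9 R2=0xd7 R3=0xd7 R4=0x2e  N=1 Z=0
after  4: R0=0x82 R1=0x2e R2=0xd7 R3=0xd7 R4=0x2e  N=0 Z=0
after  5: R0=0x06 R1=0x2e R2=0xd7 R3=0xd7 R4=0x2e  N=0 Z=0
after  6: R0=0x06 R1=0x2e R2=0xd7 R3=0xd7 R4=0x2e  N=1 Z=0
after  7: R0=0x05 R1=0x2e R2=0xd7 R3=0xd7 R4=0x2e  N=0 Z=0
after  8: R0=0x05 R1=0x2e R2=0xd7 R3=0x05 R4=0x2e  N=0 Z=0
after  9: R0=0x05 R1=0x00 R2=0xd7 R3=0x05 R4=0x2e  N=0 Z=1
after 10: R0=0x05 R1=0x00 R2=0xd7 R3=0x05 R4=0xd7  N=0 Z=1
-- IRQ taken; context saved, return-PC = 11 --

FLAGS = (N=0, Z=1)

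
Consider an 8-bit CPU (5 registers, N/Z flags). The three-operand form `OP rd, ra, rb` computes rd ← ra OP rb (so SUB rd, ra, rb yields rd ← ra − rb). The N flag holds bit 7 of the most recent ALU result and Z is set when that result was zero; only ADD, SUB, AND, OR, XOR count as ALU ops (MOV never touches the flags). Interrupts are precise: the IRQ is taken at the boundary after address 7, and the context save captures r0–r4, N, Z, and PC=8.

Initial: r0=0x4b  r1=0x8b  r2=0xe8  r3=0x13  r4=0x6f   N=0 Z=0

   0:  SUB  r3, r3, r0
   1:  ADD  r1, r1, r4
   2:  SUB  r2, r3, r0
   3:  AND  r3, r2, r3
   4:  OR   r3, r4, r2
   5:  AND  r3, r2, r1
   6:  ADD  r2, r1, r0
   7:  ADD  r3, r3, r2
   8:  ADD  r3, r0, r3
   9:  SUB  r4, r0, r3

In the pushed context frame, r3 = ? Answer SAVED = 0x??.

SAVED = 0xbd

after  0: r0=0x4b r1=0x8b r2=0xe8 r3=0xc8 r4=0x6f  N=1 Z=0
after  1: r0=0x4b r1=0xfa r2=0xe8 r3=0xc8 r4=0x6f  N=1 Z=0
after  2: r0=0x4b r1=0xfa r2=0x7d r3=0xc8 r4=0x6f  N=0 Z=0
after  3: r0=0x4b r1=0xfa r2=0x7d r3=0x48 r4=0x6f  N=0 Z=0
after  4: r0=0x4b r1=0xfa r2=0x7d r3=0x7f r4=0x6f  N=0 Z=0
after  5: r0=0x4b r1=0xfa r2=0x7d r3=0x78 r4=0x6f  N=0 Z=0
after  6: r0=0x4b r1=0xfa r2=0x45 r3=0x78 r4=0x6f  N=0 Z=0
after  7: r0=0x4b r1=0xfa r2=0x45 r3=0xbd r4=0x6f  N=1 Z=0
-- IRQ taken; context saved, return-PC = 8 --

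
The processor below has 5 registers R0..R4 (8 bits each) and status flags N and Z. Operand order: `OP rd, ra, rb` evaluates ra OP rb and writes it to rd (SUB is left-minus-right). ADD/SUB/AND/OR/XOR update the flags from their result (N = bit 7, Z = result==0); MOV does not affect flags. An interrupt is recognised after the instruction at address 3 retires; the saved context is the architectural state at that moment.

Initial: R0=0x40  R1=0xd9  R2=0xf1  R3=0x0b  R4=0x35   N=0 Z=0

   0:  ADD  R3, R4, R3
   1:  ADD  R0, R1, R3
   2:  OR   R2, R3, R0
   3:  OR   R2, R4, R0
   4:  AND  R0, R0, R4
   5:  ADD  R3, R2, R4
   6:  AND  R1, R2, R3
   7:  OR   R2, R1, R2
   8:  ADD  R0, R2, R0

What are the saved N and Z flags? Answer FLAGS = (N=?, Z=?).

FLAGS = (N=0, Z=0)

after  0: R0=0x40 R1=0xd9 R2=0xf1 R3=0x40 R4=0x35  N=0 Z=0
after  1: R0=0x19 R1=0xd9 R2=0xf1 R3=0x40 R4=0x35  N=0 Z=0
after  2: R0=0x19 R1=0xd9 R2=0x59 R3=0x40 R4=0x35  N=0 Z=0
after  3: R0=0x19 R1=0xd9 R2=0x3d R3=0x40 R4=0x35  N=0 Z=0
-- IRQ taken; context saved, return-PC = 4 --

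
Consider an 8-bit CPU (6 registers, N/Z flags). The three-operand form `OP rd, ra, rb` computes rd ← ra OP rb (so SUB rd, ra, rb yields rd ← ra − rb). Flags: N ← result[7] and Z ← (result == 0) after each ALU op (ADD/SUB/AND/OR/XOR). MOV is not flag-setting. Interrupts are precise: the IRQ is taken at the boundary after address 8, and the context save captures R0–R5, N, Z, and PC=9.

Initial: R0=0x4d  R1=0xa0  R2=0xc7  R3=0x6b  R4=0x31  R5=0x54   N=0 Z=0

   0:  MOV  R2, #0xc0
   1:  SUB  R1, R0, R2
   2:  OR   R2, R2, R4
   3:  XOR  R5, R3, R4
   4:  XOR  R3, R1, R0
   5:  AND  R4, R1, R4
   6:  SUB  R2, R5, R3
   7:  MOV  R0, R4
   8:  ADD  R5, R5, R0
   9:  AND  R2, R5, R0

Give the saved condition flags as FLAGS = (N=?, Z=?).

after  0: R0=0x4d R1=0xa0 R2=0xc0 R3=0x6b R4=0x31 R5=0x54  N=0 Z=0
after  1: R0=0x4d R1=0x8d R2=0xc0 R3=0x6b R4=0x31 R5=0x54  N=1 Z=0
after  2: R0=0x4d R1=0x8d R2=0xf1 R3=0x6b R4=0x31 R5=0x54  N=1 Z=0
after  3: R0=0x4d R1=0x8d R2=0xf1 R3=0x6b R4=0x31 R5=0x5a  N=0 Z=0
after  4: R0=0x4d R1=0x8d R2=0xf1 R3=0xc0 R4=0x31 R5=0x5a  N=1 Z=0
after  5: R0=0x4d R1=0x8d R2=0xf1 R3=0xc0 R4=0x01 R5=0x5a  N=0 Z=0
after  6: R0=0x4d R1=0x8d R2=0x9a R3=0xc0 R4=0x01 R5=0x5a  N=1 Z=0
after  7: R0=0x01 R1=0x8d R2=0x9a R3=0xc0 R4=0x01 R5=0x5a  N=1 Z=0
after  8: R0=0x01 R1=0x8d R2=0x9a R3=0xc0 R4=0x01 R5=0x5b  N=0 Z=0
-- IRQ taken; context saved, return-PC = 9 --

FLAGS = (N=0, Z=0)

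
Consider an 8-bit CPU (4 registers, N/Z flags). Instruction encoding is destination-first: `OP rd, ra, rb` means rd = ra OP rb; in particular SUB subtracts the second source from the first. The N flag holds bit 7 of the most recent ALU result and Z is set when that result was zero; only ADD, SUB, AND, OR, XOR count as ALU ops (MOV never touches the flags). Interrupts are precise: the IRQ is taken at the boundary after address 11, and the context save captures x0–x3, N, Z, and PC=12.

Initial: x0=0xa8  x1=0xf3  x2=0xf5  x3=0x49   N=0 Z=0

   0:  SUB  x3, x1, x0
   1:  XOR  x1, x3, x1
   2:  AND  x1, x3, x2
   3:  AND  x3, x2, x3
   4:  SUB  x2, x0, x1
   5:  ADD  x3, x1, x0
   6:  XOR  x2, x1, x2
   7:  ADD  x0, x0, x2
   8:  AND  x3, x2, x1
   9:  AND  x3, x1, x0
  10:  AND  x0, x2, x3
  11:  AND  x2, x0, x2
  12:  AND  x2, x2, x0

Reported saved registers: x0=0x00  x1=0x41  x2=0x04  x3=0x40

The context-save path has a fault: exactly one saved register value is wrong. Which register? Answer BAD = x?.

BAD = x2

after  0: x0=0xa8 x1=0xf3 x2=0xf5 x3=0x4b  N=0 Z=0
after  1: x0=0xa8 x1=0xb8 x2=0xf5 x3=0x4b  N=1 Z=0
after  2: x0=0xa8 x1=0x41 x2=0xf5 x3=0x4b  N=0 Z=0
after  3: x0=0xa8 x1=0x41 x2=0xf5 x3=0x41  N=0 Z=0
after  4: x0=0xa8 x1=0x41 x2=0x67 x3=0x41  N=0 Z=0
after  5: x0=0xa8 x1=0x41 x2=0x67 x3=0xe9  N=1 Z=0
after  6: x0=0xa8 x1=0x41 x2=0x26 x3=0xe9  N=0 Z=0
after  7: x0=0xce x1=0x41 x2=0x26 x3=0xe9  N=1 Z=0
after  8: x0=0xce x1=0x41 x2=0x26 x3=0x00  N=0 Z=1
after  9: x0=0xce x1=0x41 x2=0x26 x3=0x40  N=0 Z=0
after 10: x0=0x00 x1=0x41 x2=0x26 x3=0x40  N=0 Z=1
after 11: x0=0x00 x1=0x41 x2=0x00 x3=0x40  N=0 Z=1
-- IRQ taken; context saved, return-PC = 12 --
mismatch: x2: reported 0x04 vs actual 0x00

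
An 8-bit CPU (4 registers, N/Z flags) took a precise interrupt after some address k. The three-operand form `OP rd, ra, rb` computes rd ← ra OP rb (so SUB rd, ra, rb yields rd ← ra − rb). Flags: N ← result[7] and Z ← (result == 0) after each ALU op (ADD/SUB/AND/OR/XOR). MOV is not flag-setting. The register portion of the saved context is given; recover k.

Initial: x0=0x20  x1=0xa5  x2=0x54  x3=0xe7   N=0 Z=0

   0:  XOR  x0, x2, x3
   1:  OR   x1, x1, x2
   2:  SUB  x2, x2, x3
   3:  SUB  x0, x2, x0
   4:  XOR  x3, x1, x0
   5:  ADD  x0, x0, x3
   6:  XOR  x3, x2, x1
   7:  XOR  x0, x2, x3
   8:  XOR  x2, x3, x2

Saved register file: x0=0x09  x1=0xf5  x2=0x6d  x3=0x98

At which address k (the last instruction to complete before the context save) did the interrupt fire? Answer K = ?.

K = 6

after  0: x0=0xb3 x1=0xa5 x2=0x54 x3=0xe7  N=1 Z=0
after  1: x0=0xb3 x1=0xf5 x2=0x54 x3=0xe7  N=1 Z=0
after  2: x0=0xb3 x1=0xf5 x2=0x6d x3=0xe7  N=0 Z=0
after  3: x0=0xba x1=0xf5 x2=0x6d x3=0xe7  N=1 Z=0
after  4: x0=0xba x1=0xf5 x2=0x6d x3=0x4f  N=0 Z=0
after  5: x0=0x09 x1=0xf5 x2=0x6d x3=0x4f  N=0 Z=0
after  6: x0=0x09 x1=0xf5 x2=0x6d x3=0x98  N=1 Z=0
-- IRQ taken; context saved, return-PC = 7 --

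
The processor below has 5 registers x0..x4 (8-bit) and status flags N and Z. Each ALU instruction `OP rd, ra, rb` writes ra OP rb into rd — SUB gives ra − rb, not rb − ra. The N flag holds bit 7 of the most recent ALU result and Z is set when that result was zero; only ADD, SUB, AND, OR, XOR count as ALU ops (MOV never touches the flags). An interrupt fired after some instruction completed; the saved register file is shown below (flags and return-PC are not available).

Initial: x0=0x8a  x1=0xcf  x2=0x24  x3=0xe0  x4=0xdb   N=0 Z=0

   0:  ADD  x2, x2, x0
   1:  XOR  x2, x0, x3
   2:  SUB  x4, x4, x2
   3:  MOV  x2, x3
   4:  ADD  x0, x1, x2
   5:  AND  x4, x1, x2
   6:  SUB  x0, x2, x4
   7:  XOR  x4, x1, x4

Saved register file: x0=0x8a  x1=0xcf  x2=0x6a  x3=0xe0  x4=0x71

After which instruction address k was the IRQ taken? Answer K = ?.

K = 2

after  0: x0=0x8a x1=0xcf x2=0xae x3=0xe0 x4=0xdb  N=1 Z=0
after  1: x0=0x8a x1=0xcf x2=0x6a x3=0xe0 x4=0xdb  N=0 Z=0
after  2: x0=0x8a x1=0xcf x2=0x6a x3=0xe0 x4=0x71  N=0 Z=0
-- IRQ taken; context saved, return-PC = 3 --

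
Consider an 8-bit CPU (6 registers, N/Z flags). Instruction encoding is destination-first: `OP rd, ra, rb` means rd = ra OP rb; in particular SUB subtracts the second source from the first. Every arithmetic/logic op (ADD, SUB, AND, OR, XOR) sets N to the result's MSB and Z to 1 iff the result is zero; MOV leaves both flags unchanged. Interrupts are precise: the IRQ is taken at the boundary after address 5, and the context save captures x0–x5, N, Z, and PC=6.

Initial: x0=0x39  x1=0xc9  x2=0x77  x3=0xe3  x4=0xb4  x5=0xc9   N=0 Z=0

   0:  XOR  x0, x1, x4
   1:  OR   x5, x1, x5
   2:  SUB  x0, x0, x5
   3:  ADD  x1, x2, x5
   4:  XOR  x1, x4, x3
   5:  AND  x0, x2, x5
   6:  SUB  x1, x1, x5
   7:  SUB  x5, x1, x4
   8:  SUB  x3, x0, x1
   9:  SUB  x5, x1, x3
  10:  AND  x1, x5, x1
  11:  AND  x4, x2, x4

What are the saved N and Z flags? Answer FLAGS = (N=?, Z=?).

after  0: x0=0x7d x1=0xc9 x2=0x77 x3=0xe3 x4=0xb4 x5=0xc9  N=0 Z=0
after  1: x0=0x7d x1=0xc9 x2=0x77 x3=0xe3 x4=0xb4 x5=0xc9  N=1 Z=0
after  2: x0=0xb4 x1=0xc9 x2=0x77 x3=0xe3 x4=0xb4 x5=0xc9  N=1 Z=0
after  3: x0=0xb4 x1=0x40 x2=0x77 x3=0xe3 x4=0xb4 x5=0xc9  N=0 Z=0
after  4: x0=0xb4 x1=0x57 x2=0x77 x3=0xe3 x4=0xb4 x5=0xc9  N=0 Z=0
after  5: x0=0x41 x1=0x57 x2=0x77 x3=0xe3 x4=0xb4 x5=0xc9  N=0 Z=0
-- IRQ taken; context saved, return-PC = 6 --

FLAGS = (N=0, Z=0)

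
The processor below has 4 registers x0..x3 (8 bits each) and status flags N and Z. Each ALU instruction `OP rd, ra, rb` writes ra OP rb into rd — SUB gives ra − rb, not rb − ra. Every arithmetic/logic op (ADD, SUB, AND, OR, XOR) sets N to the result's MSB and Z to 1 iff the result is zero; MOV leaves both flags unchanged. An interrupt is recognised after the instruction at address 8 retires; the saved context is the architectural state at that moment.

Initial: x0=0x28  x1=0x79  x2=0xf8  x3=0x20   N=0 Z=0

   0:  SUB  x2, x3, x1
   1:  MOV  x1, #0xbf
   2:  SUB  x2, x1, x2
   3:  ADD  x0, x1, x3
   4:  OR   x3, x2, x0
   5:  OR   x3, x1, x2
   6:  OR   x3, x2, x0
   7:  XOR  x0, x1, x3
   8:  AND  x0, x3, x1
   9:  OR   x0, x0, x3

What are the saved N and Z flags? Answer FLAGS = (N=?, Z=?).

FLAGS = (N=1, Z=0)

after  0: x0=0x28 x1=0x79 x2=0xa7 x3=0x20  N=1 Z=0
after  1: x0=0x28 x1=0xbf x2=0xa7 x3=0x20  N=1 Z=0
after  2: x0=0x28 x1=0xbf x2=0x18 x3=0x20  N=0 Z=0
after  3: x0=0xdf x1=0xbf x2=0x18 x3=0x20  N=1 Z=0
after  4: x0=0xdf x1=0xbf x2=0x18 x3=0xdf  N=1 Z=0
after  5: x0=0xdf x1=0xbf x2=0x18 x3=0xbf  N=1 Z=0
after  6: x0=0xdf x1=0xbf x2=0x18 x3=0xdf  N=1 Z=0
after  7: x0=0x60 x1=0xbf x2=0x18 x3=0xdf  N=0 Z=0
after  8: x0=0x9f x1=0xbf x2=0x18 x3=0xdf  N=1 Z=0
-- IRQ taken; context saved, return-PC = 9 --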